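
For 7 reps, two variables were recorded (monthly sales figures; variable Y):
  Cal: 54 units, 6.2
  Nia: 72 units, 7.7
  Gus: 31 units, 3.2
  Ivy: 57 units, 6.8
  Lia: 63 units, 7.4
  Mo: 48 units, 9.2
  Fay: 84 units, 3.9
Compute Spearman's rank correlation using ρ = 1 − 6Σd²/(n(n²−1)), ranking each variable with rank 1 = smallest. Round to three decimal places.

Ranks of variable 1: 3, 6, 1, 4, 5, 2, 7
Ranks of variable 2: 3, 6, 1, 4, 5, 7, 2
d = r₁ − r₂: 0, 0, 0, 0, 0, -5, 5
d²: 0, 0, 0, 0, 0, 25, 25; Σd² = 50
ρ = 1 − 6·50/(7·48) = 1 − 300/336 = 0.107

0.107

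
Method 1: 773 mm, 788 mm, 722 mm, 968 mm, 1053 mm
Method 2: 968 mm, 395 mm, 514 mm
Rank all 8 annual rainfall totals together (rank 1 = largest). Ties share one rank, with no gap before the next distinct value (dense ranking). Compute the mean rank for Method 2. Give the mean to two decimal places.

Sorted (descending): 1053, 968, 968, 788, 773, 722, 514, 395
The 2 values of 968 share dense rank 2.
Remaining distinct values take the next consecutive integers.
Method 2 values → pooled ranks: 968→2, 395→7, 514→6
Mean rank = (2 + 7 + 6) / 3 = 5.00

5.00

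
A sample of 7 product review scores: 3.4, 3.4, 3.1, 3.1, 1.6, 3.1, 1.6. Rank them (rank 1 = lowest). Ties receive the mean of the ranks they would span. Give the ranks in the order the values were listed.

6.5, 6.5, 4, 4, 1.5, 4, 1.5

Sorted (ascending): 1.6, 1.6, 3.1, 3.1, 3.1, 3.4, 3.4
The 2 values of 1.6 occupy positions 1–2 → average rank (1+2)/2 = 1.5.
The 3 values of 3.1 occupy positions 3–5 → average rank 4.
The 2 values of 3.4 occupy positions 6–7 → average rank (6+7)/2 = 6.5.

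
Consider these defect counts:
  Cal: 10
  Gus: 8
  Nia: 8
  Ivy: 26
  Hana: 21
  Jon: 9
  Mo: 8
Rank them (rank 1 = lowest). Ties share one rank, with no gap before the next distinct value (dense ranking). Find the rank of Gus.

1

Sorted (ascending): 8, 8, 8, 9, 10, 21, 26
The 3 values of 8 share dense rank 1.
Remaining distinct values take the next consecutive integers.
Gus has value 8 → rank 1.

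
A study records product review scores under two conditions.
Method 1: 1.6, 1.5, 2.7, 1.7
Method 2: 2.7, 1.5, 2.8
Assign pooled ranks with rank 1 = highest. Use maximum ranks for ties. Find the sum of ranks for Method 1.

Sorted (descending): 2.8, 2.7, 2.7, 1.7, 1.6, 1.5, 1.5
The 2 values of 2.7 occupy positions 2–3 → each gets rank 3.
The 2 values of 1.5 occupy positions 6–7 → each gets rank 7.
Method 1 values → pooled ranks: 1.6→5, 1.5→7, 2.7→3, 1.7→4
Rank sum = 5 + 7 + 3 + 4 = 19

19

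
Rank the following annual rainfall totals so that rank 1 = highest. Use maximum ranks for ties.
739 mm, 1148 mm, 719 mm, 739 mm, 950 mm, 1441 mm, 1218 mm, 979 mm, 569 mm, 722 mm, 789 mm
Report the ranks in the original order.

Sorted (descending): 1441, 1218, 1148, 979, 950, 789, 739, 739, 722, 719, 569
The 2 values of 739 occupy positions 7–8 → each gets rank 8.

8, 3, 10, 8, 5, 1, 2, 4, 11, 9, 6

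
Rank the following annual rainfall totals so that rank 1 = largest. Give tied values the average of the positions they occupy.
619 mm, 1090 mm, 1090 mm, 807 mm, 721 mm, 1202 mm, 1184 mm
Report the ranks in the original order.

Sorted (descending): 1202, 1184, 1090, 1090, 807, 721, 619
The 2 values of 1090 occupy positions 3–4 → average rank (3+4)/2 = 3.5.

7, 3.5, 3.5, 5, 6, 1, 2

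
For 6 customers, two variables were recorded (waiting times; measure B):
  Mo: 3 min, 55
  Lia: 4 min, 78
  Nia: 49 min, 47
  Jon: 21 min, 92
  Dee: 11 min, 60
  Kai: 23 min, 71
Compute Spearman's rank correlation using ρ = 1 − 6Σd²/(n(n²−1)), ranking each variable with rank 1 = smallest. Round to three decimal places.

Ranks of variable 1: 1, 2, 6, 4, 3, 5
Ranks of variable 2: 2, 5, 1, 6, 3, 4
d = r₁ − r₂: -1, -3, 5, -2, 0, 1
d²: 1, 9, 25, 4, 0, 1; Σd² = 40
ρ = 1 − 6·40/(6·35) = 1 − 240/210 = -0.143

-0.143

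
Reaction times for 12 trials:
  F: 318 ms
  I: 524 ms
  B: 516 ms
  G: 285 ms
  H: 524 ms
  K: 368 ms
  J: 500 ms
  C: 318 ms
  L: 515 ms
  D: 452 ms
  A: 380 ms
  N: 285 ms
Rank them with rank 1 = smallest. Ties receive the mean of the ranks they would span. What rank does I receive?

11.5

Sorted (ascending): 285, 285, 318, 318, 368, 380, 452, 500, 515, 516, 524, 524
The 2 values of 285 occupy positions 1–2 → average rank (1+2)/2 = 1.5.
The 2 values of 318 occupy positions 3–4 → average rank (3+4)/2 = 3.5.
The 2 values of 524 occupy positions 11–12 → average rank (11+12)/2 = 11.5.
I has value 524 ms → rank 11.5.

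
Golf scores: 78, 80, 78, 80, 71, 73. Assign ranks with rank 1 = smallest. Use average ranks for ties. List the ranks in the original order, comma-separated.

3.5, 5.5, 3.5, 5.5, 1, 2

Sorted (ascending): 71, 73, 78, 78, 80, 80
The 2 values of 78 occupy positions 3–4 → average rank (3+4)/2 = 3.5.
The 2 values of 80 occupy positions 5–6 → average rank (5+6)/2 = 5.5.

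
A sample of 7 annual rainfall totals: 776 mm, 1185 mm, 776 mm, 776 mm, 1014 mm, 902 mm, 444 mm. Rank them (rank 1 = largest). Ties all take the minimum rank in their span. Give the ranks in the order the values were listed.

4, 1, 4, 4, 2, 3, 7

Sorted (descending): 1185, 1014, 902, 776, 776, 776, 444
The 3 values of 776 occupy positions 4–6 → each gets rank 4.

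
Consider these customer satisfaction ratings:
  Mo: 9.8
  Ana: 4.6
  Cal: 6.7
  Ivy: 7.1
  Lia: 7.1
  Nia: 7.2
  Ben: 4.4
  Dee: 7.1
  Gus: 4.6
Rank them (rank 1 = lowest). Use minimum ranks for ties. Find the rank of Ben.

1

Sorted (ascending): 4.4, 4.6, 4.6, 6.7, 7.1, 7.1, 7.1, 7.2, 9.8
The 2 values of 4.6 occupy positions 2–3 → each gets rank 2.
The 3 values of 7.1 occupy positions 5–7 → each gets rank 5.
Ben has value 4.4 → rank 1.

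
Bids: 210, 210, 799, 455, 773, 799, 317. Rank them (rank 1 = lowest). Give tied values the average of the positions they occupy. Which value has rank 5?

773

Sorted (ascending): 210, 210, 317, 455, 773, 799, 799
The 2 values of 210 occupy positions 1–2 → average rank (1+2)/2 = 1.5.
The 2 values of 799 occupy positions 6–7 → average rank (6+7)/2 = 6.5.
Rank 5 → value 773.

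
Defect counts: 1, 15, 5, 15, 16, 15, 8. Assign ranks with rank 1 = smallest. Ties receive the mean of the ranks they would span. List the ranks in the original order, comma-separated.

1, 5, 2, 5, 7, 5, 3

Sorted (ascending): 1, 5, 8, 15, 15, 15, 16
The 3 values of 15 occupy positions 4–6 → average rank 5.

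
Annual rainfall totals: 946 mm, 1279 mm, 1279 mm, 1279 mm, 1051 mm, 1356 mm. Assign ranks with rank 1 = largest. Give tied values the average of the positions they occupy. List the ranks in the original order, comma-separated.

6, 3, 3, 3, 5, 1

Sorted (descending): 1356, 1279, 1279, 1279, 1051, 946
The 3 values of 1279 occupy positions 2–4 → average rank 3.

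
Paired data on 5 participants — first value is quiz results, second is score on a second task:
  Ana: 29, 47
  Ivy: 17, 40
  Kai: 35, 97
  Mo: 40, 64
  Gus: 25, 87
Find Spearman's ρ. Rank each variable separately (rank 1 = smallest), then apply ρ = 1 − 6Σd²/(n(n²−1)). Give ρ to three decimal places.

0.500

Ranks of variable 1: 3, 1, 4, 5, 2
Ranks of variable 2: 2, 1, 5, 3, 4
d = r₁ − r₂: 1, 0, -1, 2, -2
d²: 1, 0, 1, 4, 4; Σd² = 10
ρ = 1 − 6·10/(5·24) = 1 − 60/120 = 0.500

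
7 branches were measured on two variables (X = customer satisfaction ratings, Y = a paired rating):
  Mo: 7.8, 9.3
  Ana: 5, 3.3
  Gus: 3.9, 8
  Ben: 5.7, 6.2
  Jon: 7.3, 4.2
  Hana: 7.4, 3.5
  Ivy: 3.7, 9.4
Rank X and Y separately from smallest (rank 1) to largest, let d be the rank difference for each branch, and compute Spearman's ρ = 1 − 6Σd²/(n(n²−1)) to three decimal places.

Ranks of variable 1: 7, 3, 2, 4, 5, 6, 1
Ranks of variable 2: 6, 1, 5, 4, 3, 2, 7
d = r₁ − r₂: 1, 2, -3, 0, 2, 4, -6
d²: 1, 4, 9, 0, 4, 16, 36; Σd² = 70
ρ = 1 − 6·70/(7·48) = 1 − 420/336 = -0.250

-0.250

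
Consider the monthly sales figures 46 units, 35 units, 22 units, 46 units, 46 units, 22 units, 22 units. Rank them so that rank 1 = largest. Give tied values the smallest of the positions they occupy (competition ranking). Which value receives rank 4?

Sorted (descending): 46, 46, 46, 35, 22, 22, 22
The 3 values of 46 occupy positions 1–3 → each gets rank 1.
The 3 values of 22 occupy positions 5–7 → each gets rank 5.
Rank 4 → value 35.

35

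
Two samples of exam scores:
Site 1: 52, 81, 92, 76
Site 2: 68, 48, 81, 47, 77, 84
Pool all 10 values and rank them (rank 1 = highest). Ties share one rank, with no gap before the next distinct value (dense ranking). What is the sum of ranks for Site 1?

16

Sorted (descending): 92, 84, 81, 81, 77, 76, 68, 52, 48, 47
The 2 values of 81 share dense rank 3.
Remaining distinct values take the next consecutive integers.
Site 1 values → pooled ranks: 52→7, 81→3, 92→1, 76→5
Rank sum = 7 + 3 + 1 + 5 = 16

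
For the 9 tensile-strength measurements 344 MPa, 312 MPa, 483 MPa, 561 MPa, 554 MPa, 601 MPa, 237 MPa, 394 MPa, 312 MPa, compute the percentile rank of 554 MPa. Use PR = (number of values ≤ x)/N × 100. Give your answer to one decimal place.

N = 9.
Strictly below 554: 6. Equal to 554: 1.
PR = 7/9 × 100 = 77.8

77.8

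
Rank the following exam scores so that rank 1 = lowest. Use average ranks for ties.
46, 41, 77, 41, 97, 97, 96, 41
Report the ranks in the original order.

Sorted (ascending): 41, 41, 41, 46, 77, 96, 97, 97
The 3 values of 41 occupy positions 1–3 → average rank 2.
The 2 values of 97 occupy positions 7–8 → average rank (7+8)/2 = 7.5.

4, 2, 5, 2, 7.5, 7.5, 6, 2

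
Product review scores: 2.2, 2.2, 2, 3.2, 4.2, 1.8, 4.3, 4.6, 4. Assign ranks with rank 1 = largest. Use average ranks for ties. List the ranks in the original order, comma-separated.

Sorted (descending): 4.6, 4.3, 4.2, 4, 3.2, 2.2, 2.2, 2, 1.8
The 2 values of 2.2 occupy positions 6–7 → average rank (6+7)/2 = 6.5.

6.5, 6.5, 8, 5, 3, 9, 2, 1, 4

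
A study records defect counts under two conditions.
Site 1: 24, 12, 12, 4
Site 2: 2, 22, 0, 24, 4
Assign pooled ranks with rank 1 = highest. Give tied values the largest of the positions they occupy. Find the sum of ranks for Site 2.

Sorted (descending): 24, 24, 22, 12, 12, 4, 4, 2, 0
The 2 values of 24 occupy positions 1–2 → each gets rank 2.
The 2 values of 12 occupy positions 4–5 → each gets rank 5.
The 2 values of 4 occupy positions 6–7 → each gets rank 7.
Site 2 values → pooled ranks: 2→8, 22→3, 0→9, 24→2, 4→7
Rank sum = 8 + 3 + 9 + 2 + 7 = 29

29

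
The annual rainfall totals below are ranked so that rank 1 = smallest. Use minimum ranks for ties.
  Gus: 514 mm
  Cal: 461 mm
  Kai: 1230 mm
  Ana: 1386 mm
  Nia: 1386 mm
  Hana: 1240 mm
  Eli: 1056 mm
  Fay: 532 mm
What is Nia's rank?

7

Sorted (ascending): 461, 514, 532, 1056, 1230, 1240, 1386, 1386
The 2 values of 1386 occupy positions 7–8 → each gets rank 7.
Nia has value 1386 mm → rank 7.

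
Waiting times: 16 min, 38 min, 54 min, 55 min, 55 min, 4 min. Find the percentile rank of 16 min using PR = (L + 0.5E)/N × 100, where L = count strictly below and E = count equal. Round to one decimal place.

N = 6.
Strictly below 16: 1. Equal to 16: 1.
PR = (1 + 0.5·1)/6 × 100 = 25.0

25.0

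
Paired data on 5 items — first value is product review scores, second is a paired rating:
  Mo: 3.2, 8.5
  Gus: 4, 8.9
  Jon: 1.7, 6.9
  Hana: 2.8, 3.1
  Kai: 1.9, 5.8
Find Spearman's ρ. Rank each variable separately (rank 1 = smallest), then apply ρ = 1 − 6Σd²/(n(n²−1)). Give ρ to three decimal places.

Ranks of variable 1: 4, 5, 1, 3, 2
Ranks of variable 2: 4, 5, 3, 1, 2
d = r₁ − r₂: 0, 0, -2, 2, 0
d²: 0, 0, 4, 4, 0; Σd² = 8
ρ = 1 − 6·8/(5·24) = 1 − 48/120 = 0.600

0.600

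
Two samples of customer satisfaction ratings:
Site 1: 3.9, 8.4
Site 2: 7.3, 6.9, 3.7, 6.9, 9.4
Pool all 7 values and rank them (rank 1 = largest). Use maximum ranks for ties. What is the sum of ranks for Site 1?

Sorted (descending): 9.4, 8.4, 7.3, 6.9, 6.9, 3.9, 3.7
The 2 values of 6.9 occupy positions 4–5 → each gets rank 5.
Site 1 values → pooled ranks: 3.9→6, 8.4→2
Rank sum = 6 + 2 = 8

8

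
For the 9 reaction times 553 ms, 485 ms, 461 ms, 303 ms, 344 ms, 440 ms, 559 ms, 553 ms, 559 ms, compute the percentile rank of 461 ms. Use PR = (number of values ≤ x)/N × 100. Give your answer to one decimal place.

44.4

N = 9.
Strictly below 461: 3. Equal to 461: 1.
PR = 4/9 × 100 = 44.4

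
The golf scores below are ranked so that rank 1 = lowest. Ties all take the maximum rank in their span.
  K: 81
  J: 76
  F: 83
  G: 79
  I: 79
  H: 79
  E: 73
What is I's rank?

5

Sorted (ascending): 73, 76, 79, 79, 79, 81, 83
The 3 values of 79 occupy positions 3–5 → each gets rank 5.
I has value 79 → rank 5.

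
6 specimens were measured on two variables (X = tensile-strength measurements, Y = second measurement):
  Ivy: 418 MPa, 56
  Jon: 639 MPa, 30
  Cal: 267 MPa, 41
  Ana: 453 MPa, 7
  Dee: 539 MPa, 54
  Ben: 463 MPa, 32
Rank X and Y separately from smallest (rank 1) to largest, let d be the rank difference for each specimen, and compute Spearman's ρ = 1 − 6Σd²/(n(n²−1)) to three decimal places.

-0.314

Ranks of variable 1: 2, 6, 1, 3, 5, 4
Ranks of variable 2: 6, 2, 4, 1, 5, 3
d = r₁ − r₂: -4, 4, -3, 2, 0, 1
d²: 16, 16, 9, 4, 0, 1; Σd² = 46
ρ = 1 − 6·46/(6·35) = 1 − 276/210 = -0.314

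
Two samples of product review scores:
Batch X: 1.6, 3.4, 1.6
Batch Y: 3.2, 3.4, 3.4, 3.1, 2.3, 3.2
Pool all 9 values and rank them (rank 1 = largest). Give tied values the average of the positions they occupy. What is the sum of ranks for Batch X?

Sorted (descending): 3.4, 3.4, 3.4, 3.2, 3.2, 3.1, 2.3, 1.6, 1.6
The 3 values of 3.4 occupy positions 1–3 → average rank 2.
The 2 values of 3.2 occupy positions 4–5 → average rank (4+5)/2 = 4.5.
The 2 values of 1.6 occupy positions 8–9 → average rank (8+9)/2 = 8.5.
Batch X values → pooled ranks: 1.6→8.5, 3.4→2, 1.6→8.5
Rank sum = 8.5 + 2 + 8.5 = 19

19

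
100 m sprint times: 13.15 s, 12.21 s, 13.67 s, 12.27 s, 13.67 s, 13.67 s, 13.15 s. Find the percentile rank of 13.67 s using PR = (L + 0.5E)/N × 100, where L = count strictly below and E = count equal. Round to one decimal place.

78.6

N = 7.
Strictly below 13.67: 4. Equal to 13.67: 3.
PR = (4 + 0.5·3)/7 × 100 = 78.6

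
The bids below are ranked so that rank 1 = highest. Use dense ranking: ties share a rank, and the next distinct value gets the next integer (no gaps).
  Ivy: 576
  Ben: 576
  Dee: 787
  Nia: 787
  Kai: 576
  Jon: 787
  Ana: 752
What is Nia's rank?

1

Sorted (descending): 787, 787, 787, 752, 576, 576, 576
The 3 values of 787 share dense rank 1.
The 3 values of 576 share dense rank 3.
Remaining distinct values take the next consecutive integers.
Nia has value 787 → rank 1.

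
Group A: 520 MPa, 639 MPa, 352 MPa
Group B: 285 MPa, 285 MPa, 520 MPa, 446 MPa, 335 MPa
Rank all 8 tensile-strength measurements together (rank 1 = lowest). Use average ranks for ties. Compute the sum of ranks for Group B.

Sorted (ascending): 285, 285, 335, 352, 446, 520, 520, 639
The 2 values of 285 occupy positions 1–2 → average rank (1+2)/2 = 1.5.
The 2 values of 520 occupy positions 6–7 → average rank (6+7)/2 = 6.5.
Group B values → pooled ranks: 285→1.5, 285→1.5, 520→6.5, 446→5, 335→3
Rank sum = 1.5 + 1.5 + 6.5 + 5 + 3 = 17.5

17.5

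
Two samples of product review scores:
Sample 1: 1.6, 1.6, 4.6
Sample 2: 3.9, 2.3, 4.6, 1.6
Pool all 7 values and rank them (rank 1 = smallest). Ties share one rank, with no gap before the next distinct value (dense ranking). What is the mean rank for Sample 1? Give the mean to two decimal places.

2.00

Sorted (ascending): 1.6, 1.6, 1.6, 2.3, 3.9, 4.6, 4.6
The 3 values of 1.6 share dense rank 1.
The 2 values of 4.6 share dense rank 4.
Remaining distinct values take the next consecutive integers.
Sample 1 values → pooled ranks: 1.6→1, 1.6→1, 4.6→4
Mean rank = (1 + 1 + 4) / 3 = 2.00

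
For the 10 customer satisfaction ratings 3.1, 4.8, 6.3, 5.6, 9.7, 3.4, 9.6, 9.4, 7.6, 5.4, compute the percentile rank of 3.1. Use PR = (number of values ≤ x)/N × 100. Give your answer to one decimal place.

N = 10.
Strictly below 3.1: 0. Equal to 3.1: 1.
PR = 1/10 × 100 = 10.0

10.0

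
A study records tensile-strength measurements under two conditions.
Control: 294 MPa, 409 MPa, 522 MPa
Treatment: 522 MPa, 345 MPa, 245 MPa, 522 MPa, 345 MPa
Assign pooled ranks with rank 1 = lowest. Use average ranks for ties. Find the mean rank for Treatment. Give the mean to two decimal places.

4.40

Sorted (ascending): 245, 294, 345, 345, 409, 522, 522, 522
The 2 values of 345 occupy positions 3–4 → average rank (3+4)/2 = 3.5.
The 3 values of 522 occupy positions 6–8 → average rank 7.
Treatment values → pooled ranks: 522→7, 345→3.5, 245→1, 522→7, 345→3.5
Mean rank = (7 + 3.5 + 1 + 7 + 3.5) / 5 = 4.40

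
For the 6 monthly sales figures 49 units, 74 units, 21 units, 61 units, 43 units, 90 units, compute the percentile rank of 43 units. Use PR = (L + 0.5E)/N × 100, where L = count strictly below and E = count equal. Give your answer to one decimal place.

N = 6.
Strictly below 43: 1. Equal to 43: 1.
PR = (1 + 0.5·1)/6 × 100 = 25.0

25.0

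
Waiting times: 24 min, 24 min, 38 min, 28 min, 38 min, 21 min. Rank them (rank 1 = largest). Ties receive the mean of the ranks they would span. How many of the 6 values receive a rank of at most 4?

Sorted (descending): 38, 38, 28, 24, 24, 21
The 2 values of 38 occupy positions 1–2 → average rank (1+2)/2 = 1.5.
The 2 values of 24 occupy positions 4–5 → average rank (4+5)/2 = 4.5.
Ranks ≤ 4: {1.5, 1.5, 3} → 3 values.

3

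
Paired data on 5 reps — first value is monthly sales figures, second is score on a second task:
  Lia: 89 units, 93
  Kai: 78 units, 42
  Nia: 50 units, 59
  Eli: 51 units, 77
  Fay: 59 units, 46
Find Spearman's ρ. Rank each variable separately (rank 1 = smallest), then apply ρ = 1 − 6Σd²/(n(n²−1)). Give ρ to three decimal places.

Ranks of variable 1: 5, 4, 1, 2, 3
Ranks of variable 2: 5, 1, 3, 4, 2
d = r₁ − r₂: 0, 3, -2, -2, 1
d²: 0, 9, 4, 4, 1; Σd² = 18
ρ = 1 − 6·18/(5·24) = 1 − 108/120 = 0.100

0.100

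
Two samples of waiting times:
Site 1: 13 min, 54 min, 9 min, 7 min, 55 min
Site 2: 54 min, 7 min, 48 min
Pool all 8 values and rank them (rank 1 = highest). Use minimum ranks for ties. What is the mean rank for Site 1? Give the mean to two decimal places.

4.20

Sorted (descending): 55, 54, 54, 48, 13, 9, 7, 7
The 2 values of 54 occupy positions 2–3 → each gets rank 2.
The 2 values of 7 occupy positions 7–8 → each gets rank 7.
Site 1 values → pooled ranks: 13→5, 54→2, 9→6, 7→7, 55→1
Mean rank = (5 + 2 + 6 + 7 + 1) / 5 = 4.20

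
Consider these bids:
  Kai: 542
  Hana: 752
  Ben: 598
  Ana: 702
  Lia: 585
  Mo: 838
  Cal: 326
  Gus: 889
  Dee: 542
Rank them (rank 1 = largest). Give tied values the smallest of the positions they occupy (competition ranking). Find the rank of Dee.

Sorted (descending): 889, 838, 752, 702, 598, 585, 542, 542, 326
The 2 values of 542 occupy positions 7–8 → each gets rank 7.
Dee has value 542 → rank 7.

7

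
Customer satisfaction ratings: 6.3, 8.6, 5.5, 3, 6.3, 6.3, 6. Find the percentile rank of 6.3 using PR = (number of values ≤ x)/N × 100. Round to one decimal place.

N = 7.
Strictly below 6.3: 3. Equal to 6.3: 3.
PR = 6/7 × 100 = 85.7

85.7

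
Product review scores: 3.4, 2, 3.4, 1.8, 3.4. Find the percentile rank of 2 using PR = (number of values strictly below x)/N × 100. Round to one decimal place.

20.0

N = 5.
Strictly below 2: 1. Equal to 2: 1.
PR = 1/5 × 100 = 20.0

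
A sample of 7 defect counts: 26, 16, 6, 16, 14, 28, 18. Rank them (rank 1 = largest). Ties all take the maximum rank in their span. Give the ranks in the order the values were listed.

2, 5, 7, 5, 6, 1, 3

Sorted (descending): 28, 26, 18, 16, 16, 14, 6
The 2 values of 16 occupy positions 4–5 → each gets rank 5.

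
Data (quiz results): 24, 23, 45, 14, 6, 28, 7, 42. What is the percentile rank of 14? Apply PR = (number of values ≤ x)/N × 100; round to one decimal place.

N = 8.
Strictly below 14: 2. Equal to 14: 1.
PR = 3/8 × 100 = 37.5

37.5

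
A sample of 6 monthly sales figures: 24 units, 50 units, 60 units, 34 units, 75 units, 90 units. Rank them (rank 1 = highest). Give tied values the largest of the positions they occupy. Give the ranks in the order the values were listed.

6, 4, 3, 5, 2, 1

Sorted (descending): 90, 75, 60, 50, 34, 24
No ties — each value takes its position as its rank.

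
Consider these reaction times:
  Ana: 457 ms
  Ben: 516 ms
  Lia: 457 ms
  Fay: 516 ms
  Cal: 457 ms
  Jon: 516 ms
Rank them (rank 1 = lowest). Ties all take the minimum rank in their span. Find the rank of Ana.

1

Sorted (ascending): 457, 457, 457, 516, 516, 516
The 3 values of 457 occupy positions 1–3 → each gets rank 1.
The 3 values of 516 occupy positions 4–6 → each gets rank 4.
Ana has value 457 ms → rank 1.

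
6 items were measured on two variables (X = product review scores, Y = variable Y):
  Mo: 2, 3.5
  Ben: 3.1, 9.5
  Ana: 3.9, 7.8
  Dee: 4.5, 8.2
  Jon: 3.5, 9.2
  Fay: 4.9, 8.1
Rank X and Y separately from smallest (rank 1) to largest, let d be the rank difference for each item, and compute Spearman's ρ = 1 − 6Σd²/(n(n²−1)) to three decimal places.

0.029

Ranks of variable 1: 1, 2, 4, 5, 3, 6
Ranks of variable 2: 1, 6, 2, 4, 5, 3
d = r₁ − r₂: 0, -4, 2, 1, -2, 3
d²: 0, 16, 4, 1, 4, 9; Σd² = 34
ρ = 1 − 6·34/(6·35) = 1 − 204/210 = 0.029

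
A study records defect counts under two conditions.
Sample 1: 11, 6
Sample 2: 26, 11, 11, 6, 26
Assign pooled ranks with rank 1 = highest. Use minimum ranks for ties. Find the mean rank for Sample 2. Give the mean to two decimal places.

2.80

Sorted (descending): 26, 26, 11, 11, 11, 6, 6
The 2 values of 26 occupy positions 1–2 → each gets rank 1.
The 3 values of 11 occupy positions 3–5 → each gets rank 3.
The 2 values of 6 occupy positions 6–7 → each gets rank 6.
Sample 2 values → pooled ranks: 26→1, 11→3, 11→3, 6→6, 26→1
Mean rank = (1 + 3 + 3 + 6 + 1) / 5 = 2.80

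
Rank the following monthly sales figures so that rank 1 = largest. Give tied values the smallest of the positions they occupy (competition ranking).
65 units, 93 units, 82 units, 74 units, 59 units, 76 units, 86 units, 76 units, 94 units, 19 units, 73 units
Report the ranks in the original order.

9, 2, 4, 7, 10, 5, 3, 5, 1, 11, 8

Sorted (descending): 94, 93, 86, 82, 76, 76, 74, 73, 65, 59, 19
The 2 values of 76 occupy positions 5–6 → each gets rank 5.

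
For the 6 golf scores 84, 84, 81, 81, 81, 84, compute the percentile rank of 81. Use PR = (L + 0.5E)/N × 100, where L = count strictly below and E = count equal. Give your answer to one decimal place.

N = 6.
Strictly below 81: 0. Equal to 81: 3.
PR = (0 + 0.5·3)/6 × 100 = 25.0

25.0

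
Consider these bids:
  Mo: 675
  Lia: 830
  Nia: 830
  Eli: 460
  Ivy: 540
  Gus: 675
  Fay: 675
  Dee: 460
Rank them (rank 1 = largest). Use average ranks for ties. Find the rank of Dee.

7.5

Sorted (descending): 830, 830, 675, 675, 675, 540, 460, 460
The 2 values of 830 occupy positions 1–2 → average rank (1+2)/2 = 1.5.
The 3 values of 675 occupy positions 3–5 → average rank 4.
The 2 values of 460 occupy positions 7–8 → average rank (7+8)/2 = 7.5.
Dee has value 460 → rank 7.5.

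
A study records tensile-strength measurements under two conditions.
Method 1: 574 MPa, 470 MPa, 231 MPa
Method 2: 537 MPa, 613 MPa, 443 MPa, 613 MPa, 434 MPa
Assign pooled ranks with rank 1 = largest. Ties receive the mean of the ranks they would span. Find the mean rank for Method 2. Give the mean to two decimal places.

Sorted (descending): 613, 613, 574, 537, 470, 443, 434, 231
The 2 values of 613 occupy positions 1–2 → average rank (1+2)/2 = 1.5.
Method 2 values → pooled ranks: 537→4, 613→1.5, 443→6, 613→1.5, 434→7
Mean rank = (4 + 1.5 + 6 + 1.5 + 7) / 5 = 4.00

4.00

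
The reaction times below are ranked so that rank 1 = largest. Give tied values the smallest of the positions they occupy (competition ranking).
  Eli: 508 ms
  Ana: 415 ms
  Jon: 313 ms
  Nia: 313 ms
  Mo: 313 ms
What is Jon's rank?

Sorted (descending): 508, 415, 313, 313, 313
The 3 values of 313 occupy positions 3–5 → each gets rank 3.
Jon has value 313 ms → rank 3.

3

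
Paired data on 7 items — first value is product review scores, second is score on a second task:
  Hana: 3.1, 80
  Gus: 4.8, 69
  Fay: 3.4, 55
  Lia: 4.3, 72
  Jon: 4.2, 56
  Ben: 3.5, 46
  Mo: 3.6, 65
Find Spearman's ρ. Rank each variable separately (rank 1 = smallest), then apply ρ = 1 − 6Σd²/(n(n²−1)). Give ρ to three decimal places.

Ranks of variable 1: 1, 7, 2, 6, 5, 3, 4
Ranks of variable 2: 7, 5, 2, 6, 3, 1, 4
d = r₁ − r₂: -6, 2, 0, 0, 2, 2, 0
d²: 36, 4, 0, 0, 4, 4, 0; Σd² = 48
ρ = 1 − 6·48/(7·48) = 1 − 288/336 = 0.143

0.143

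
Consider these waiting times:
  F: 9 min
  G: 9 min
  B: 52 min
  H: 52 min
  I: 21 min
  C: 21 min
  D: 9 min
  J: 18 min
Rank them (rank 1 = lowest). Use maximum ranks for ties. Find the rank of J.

Sorted (ascending): 9, 9, 9, 18, 21, 21, 52, 52
The 3 values of 9 occupy positions 1–3 → each gets rank 3.
The 2 values of 21 occupy positions 5–6 → each gets rank 6.
The 2 values of 52 occupy positions 7–8 → each gets rank 8.
J has value 18 min → rank 4.

4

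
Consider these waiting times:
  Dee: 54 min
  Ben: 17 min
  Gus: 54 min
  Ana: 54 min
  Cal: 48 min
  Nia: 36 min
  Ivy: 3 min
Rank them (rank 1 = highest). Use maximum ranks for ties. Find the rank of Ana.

3

Sorted (descending): 54, 54, 54, 48, 36, 17, 3
The 3 values of 54 occupy positions 1–3 → each gets rank 3.
Ana has value 54 min → rank 3.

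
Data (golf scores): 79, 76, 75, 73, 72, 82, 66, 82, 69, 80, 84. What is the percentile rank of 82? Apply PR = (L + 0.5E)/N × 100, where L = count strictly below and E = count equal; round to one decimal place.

81.8

N = 11.
Strictly below 82: 8. Equal to 82: 2.
PR = (8 + 0.5·2)/11 × 100 = 81.8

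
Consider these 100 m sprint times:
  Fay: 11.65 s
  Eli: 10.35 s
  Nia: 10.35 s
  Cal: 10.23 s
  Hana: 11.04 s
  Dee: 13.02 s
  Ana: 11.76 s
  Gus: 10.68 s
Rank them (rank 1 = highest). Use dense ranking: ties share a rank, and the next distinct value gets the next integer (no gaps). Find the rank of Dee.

1

Sorted (descending): 13.02, 11.76, 11.65, 11.04, 10.68, 10.35, 10.35, 10.23
The 2 values of 10.35 share dense rank 6.
Remaining distinct values take the next consecutive integers.
Dee has value 13.02 s → rank 1.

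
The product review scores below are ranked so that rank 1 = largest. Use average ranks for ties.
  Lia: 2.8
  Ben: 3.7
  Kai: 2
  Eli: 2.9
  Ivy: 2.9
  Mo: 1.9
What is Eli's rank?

Sorted (descending): 3.7, 2.9, 2.9, 2.8, 2, 1.9
The 2 values of 2.9 occupy positions 2–3 → average rank (2+3)/2 = 2.5.
Eli has value 2.9 → rank 2.5.

2.5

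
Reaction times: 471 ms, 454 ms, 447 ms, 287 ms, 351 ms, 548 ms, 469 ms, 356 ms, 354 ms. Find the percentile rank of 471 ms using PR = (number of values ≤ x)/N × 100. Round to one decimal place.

N = 9.
Strictly below 471: 7. Equal to 471: 1.
PR = 8/9 × 100 = 88.9

88.9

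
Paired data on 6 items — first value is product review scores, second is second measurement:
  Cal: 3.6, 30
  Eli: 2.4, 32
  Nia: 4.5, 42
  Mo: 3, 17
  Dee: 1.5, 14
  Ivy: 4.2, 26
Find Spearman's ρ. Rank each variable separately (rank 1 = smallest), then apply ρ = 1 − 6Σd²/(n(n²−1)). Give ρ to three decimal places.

0.600

Ranks of variable 1: 4, 2, 6, 3, 1, 5
Ranks of variable 2: 4, 5, 6, 2, 1, 3
d = r₁ − r₂: 0, -3, 0, 1, 0, 2
d²: 0, 9, 0, 1, 0, 4; Σd² = 14
ρ = 1 − 6·14/(6·35) = 1 − 84/210 = 0.600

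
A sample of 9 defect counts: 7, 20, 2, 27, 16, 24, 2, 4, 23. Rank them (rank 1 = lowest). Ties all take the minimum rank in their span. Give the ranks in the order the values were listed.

Sorted (ascending): 2, 2, 4, 7, 16, 20, 23, 24, 27
The 2 values of 2 occupy positions 1–2 → each gets rank 1.

4, 6, 1, 9, 5, 8, 1, 3, 7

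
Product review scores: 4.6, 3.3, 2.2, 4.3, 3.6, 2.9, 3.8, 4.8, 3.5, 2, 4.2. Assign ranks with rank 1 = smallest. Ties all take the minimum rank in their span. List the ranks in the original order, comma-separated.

Sorted (ascending): 2, 2.2, 2.9, 3.3, 3.5, 3.6, 3.8, 4.2, 4.3, 4.6, 4.8
No ties — each value takes its position as its rank.

10, 4, 2, 9, 6, 3, 7, 11, 5, 1, 8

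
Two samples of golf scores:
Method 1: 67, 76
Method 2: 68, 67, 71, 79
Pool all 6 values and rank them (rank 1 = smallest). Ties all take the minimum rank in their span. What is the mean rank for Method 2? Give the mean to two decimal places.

Sorted (ascending): 67, 67, 68, 71, 76, 79
The 2 values of 67 occupy positions 1–2 → each gets rank 1.
Method 2 values → pooled ranks: 68→3, 67→1, 71→4, 79→6
Mean rank = (3 + 1 + 4 + 6) / 4 = 3.50

3.50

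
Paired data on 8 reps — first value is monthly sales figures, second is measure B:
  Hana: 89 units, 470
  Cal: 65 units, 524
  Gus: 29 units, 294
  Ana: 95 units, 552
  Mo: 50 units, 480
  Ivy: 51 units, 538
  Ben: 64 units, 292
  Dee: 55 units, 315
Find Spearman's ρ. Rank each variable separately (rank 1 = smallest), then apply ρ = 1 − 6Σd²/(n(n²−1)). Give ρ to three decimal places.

Ranks of variable 1: 7, 6, 1, 8, 2, 3, 5, 4
Ranks of variable 2: 4, 6, 2, 8, 5, 7, 1, 3
d = r₁ − r₂: 3, 0, -1, 0, -3, -4, 4, 1
d²: 9, 0, 1, 0, 9, 16, 16, 1; Σd² = 52
ρ = 1 − 6·52/(8·63) = 1 − 312/504 = 0.381

0.381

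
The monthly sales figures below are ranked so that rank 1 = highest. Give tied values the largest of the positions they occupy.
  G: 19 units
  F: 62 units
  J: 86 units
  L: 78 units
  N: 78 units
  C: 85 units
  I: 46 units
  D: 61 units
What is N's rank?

4

Sorted (descending): 86, 85, 78, 78, 62, 61, 46, 19
The 2 values of 78 occupy positions 3–4 → each gets rank 4.
N has value 78 units → rank 4.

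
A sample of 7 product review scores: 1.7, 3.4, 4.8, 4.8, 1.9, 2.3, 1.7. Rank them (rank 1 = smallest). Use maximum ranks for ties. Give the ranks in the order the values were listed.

Sorted (ascending): 1.7, 1.7, 1.9, 2.3, 3.4, 4.8, 4.8
The 2 values of 1.7 occupy positions 1–2 → each gets rank 2.
The 2 values of 4.8 occupy positions 6–7 → each gets rank 7.

2, 5, 7, 7, 3, 4, 2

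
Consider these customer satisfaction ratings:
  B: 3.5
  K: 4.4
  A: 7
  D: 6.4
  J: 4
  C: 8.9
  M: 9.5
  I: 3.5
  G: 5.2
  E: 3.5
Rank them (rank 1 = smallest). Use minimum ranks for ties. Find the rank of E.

1

Sorted (ascending): 3.5, 3.5, 3.5, 4, 4.4, 5.2, 6.4, 7, 8.9, 9.5
The 3 values of 3.5 occupy positions 1–3 → each gets rank 1.
E has value 3.5 → rank 1.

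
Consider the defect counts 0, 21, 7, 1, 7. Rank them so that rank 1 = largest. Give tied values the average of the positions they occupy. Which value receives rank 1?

21

Sorted (descending): 21, 7, 7, 1, 0
The 2 values of 7 occupy positions 2–3 → average rank (2+3)/2 = 2.5.
Rank 1 → value 21.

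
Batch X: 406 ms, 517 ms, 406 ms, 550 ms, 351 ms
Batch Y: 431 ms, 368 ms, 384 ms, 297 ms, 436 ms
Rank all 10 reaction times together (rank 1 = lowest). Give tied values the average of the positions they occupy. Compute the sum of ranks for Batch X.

Sorted (ascending): 297, 351, 368, 384, 406, 406, 431, 436, 517, 550
The 2 values of 406 occupy positions 5–6 → average rank (5+6)/2 = 5.5.
Batch X values → pooled ranks: 406→5.5, 517→9, 406→5.5, 550→10, 351→2
Rank sum = 5.5 + 9 + 5.5 + 10 + 2 = 32

32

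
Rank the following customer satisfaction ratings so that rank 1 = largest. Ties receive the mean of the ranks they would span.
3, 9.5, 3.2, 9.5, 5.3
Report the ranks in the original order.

5, 1.5, 4, 1.5, 3

Sorted (descending): 9.5, 9.5, 5.3, 3.2, 3
The 2 values of 9.5 occupy positions 1–2 → average rank (1+2)/2 = 1.5.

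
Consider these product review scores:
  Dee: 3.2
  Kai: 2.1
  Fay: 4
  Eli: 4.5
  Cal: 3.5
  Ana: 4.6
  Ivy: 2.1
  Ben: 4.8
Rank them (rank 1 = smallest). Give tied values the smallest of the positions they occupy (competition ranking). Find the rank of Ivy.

1

Sorted (ascending): 2.1, 2.1, 3.2, 3.5, 4, 4.5, 4.6, 4.8
The 2 values of 2.1 occupy positions 1–2 → each gets rank 1.
Ivy has value 2.1 → rank 1.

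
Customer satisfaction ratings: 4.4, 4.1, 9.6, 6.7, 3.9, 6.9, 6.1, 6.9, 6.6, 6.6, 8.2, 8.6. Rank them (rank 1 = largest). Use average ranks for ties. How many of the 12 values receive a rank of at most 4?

3

Sorted (descending): 9.6, 8.6, 8.2, 6.9, 6.9, 6.7, 6.6, 6.6, 6.1, 4.4, 4.1, 3.9
The 2 values of 6.9 occupy positions 4–5 → average rank (4+5)/2 = 4.5.
The 2 values of 6.6 occupy positions 7–8 → average rank (7+8)/2 = 7.5.
Ranks ≤ 4: {1, 2, 3} → 3 values.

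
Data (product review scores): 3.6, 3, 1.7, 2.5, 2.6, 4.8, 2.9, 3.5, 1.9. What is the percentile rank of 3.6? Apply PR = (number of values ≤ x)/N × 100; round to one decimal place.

N = 9.
Strictly below 3.6: 7. Equal to 3.6: 1.
PR = 8/9 × 100 = 88.9

88.9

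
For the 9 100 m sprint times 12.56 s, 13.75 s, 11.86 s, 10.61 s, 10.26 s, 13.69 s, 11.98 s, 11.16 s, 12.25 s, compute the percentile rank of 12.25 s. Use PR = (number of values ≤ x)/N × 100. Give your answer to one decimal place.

N = 9.
Strictly below 12.25: 5. Equal to 12.25: 1.
PR = 6/9 × 100 = 66.7

66.7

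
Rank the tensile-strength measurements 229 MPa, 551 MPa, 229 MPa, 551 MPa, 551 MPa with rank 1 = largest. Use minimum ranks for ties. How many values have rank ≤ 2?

3

Sorted (descending): 551, 551, 551, 229, 229
The 3 values of 551 occupy positions 1–3 → each gets rank 1.
The 2 values of 229 occupy positions 4–5 → each gets rank 4.
Ranks ≤ 2: {1, 1, 1} → 3 values.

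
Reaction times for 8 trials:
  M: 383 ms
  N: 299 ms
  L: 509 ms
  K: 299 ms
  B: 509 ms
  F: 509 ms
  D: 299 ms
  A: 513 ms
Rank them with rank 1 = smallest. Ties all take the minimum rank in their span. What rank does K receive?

1

Sorted (ascending): 299, 299, 299, 383, 509, 509, 509, 513
The 3 values of 299 occupy positions 1–3 → each gets rank 1.
The 3 values of 509 occupy positions 5–7 → each gets rank 5.
K has value 299 ms → rank 1.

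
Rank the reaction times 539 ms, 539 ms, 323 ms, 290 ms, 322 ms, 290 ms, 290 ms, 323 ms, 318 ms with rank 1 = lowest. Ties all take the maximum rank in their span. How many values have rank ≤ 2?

Sorted (ascending): 290, 290, 290, 318, 322, 323, 323, 539, 539
The 3 values of 290 occupy positions 1–3 → each gets rank 3.
The 2 values of 323 occupy positions 6–7 → each gets rank 7.
The 2 values of 539 occupy positions 8–9 → each gets rank 9.
Ranks ≤ 2: {} → 0 values.

0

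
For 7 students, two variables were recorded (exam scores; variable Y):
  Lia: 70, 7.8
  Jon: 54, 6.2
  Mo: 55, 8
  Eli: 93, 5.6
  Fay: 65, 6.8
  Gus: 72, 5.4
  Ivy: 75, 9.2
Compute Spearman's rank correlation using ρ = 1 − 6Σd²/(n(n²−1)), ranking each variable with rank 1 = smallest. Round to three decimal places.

-0.143

Ranks of variable 1: 4, 1, 2, 7, 3, 5, 6
Ranks of variable 2: 5, 3, 6, 2, 4, 1, 7
d = r₁ − r₂: -1, -2, -4, 5, -1, 4, -1
d²: 1, 4, 16, 25, 1, 16, 1; Σd² = 64
ρ = 1 − 6·64/(7·48) = 1 − 384/336 = -0.143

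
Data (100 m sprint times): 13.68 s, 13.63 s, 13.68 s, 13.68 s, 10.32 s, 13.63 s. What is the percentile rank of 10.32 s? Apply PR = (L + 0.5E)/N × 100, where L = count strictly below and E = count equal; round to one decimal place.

N = 6.
Strictly below 10.32: 0. Equal to 10.32: 1.
PR = (0 + 0.5·1)/6 × 100 = 8.3

8.3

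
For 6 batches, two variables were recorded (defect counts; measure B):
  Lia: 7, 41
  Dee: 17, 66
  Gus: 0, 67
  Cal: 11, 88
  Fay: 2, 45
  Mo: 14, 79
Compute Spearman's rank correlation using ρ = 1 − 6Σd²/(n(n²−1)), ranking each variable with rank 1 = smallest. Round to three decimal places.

Ranks of variable 1: 3, 6, 1, 4, 2, 5
Ranks of variable 2: 1, 3, 4, 6, 2, 5
d = r₁ − r₂: 2, 3, -3, -2, 0, 0
d²: 4, 9, 9, 4, 0, 0; Σd² = 26
ρ = 1 − 6·26/(6·35) = 1 − 156/210 = 0.257

0.257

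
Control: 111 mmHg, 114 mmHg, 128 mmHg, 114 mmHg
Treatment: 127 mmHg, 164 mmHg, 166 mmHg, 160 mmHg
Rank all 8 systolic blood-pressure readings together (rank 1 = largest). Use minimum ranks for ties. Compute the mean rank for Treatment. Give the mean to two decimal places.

2.75

Sorted (descending): 166, 164, 160, 128, 127, 114, 114, 111
The 2 values of 114 occupy positions 6–7 → each gets rank 6.
Treatment values → pooled ranks: 127→5, 164→2, 166→1, 160→3
Mean rank = (5 + 2 + 1 + 3) / 4 = 2.75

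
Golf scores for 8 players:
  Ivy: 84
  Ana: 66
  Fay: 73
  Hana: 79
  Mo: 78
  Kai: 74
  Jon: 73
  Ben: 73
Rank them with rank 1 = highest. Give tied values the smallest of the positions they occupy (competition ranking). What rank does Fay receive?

5

Sorted (descending): 84, 79, 78, 74, 73, 73, 73, 66
The 3 values of 73 occupy positions 5–7 → each gets rank 5.
Fay has value 73 → rank 5.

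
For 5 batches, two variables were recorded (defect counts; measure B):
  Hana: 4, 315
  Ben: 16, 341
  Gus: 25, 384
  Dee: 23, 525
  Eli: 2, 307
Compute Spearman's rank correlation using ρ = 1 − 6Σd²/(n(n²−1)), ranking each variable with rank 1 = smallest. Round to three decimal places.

Ranks of variable 1: 2, 3, 5, 4, 1
Ranks of variable 2: 2, 3, 4, 5, 1
d = r₁ − r₂: 0, 0, 1, -1, 0
d²: 0, 0, 1, 1, 0; Σd² = 2
ρ = 1 − 6·2/(5·24) = 1 − 12/120 = 0.900

0.900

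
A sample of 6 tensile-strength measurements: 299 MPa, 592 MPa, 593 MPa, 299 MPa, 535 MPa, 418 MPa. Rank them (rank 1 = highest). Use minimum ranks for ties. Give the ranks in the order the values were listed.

Sorted (descending): 593, 592, 535, 418, 299, 299
The 2 values of 299 occupy positions 5–6 → each gets rank 5.

5, 2, 1, 5, 3, 4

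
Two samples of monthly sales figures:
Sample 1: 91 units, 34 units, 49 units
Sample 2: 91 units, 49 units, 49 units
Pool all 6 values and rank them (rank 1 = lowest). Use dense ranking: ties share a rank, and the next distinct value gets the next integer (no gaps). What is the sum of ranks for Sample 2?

Sorted (ascending): 34, 49, 49, 49, 91, 91
The 3 values of 49 share dense rank 2.
The 2 values of 91 share dense rank 3.
Remaining distinct values take the next consecutive integers.
Sample 2 values → pooled ranks: 91→3, 49→2, 49→2
Rank sum = 3 + 2 + 2 = 7

7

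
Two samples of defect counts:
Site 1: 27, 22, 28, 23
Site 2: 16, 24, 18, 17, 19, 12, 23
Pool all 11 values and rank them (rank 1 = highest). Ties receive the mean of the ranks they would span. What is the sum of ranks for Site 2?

Sorted (descending): 28, 27, 24, 23, 23, 22, 19, 18, 17, 16, 12
The 2 values of 23 occupy positions 4–5 → average rank (4+5)/2 = 4.5.
Site 2 values → pooled ranks: 16→10, 24→3, 18→8, 17→9, 19→7, 12→11, 23→4.5
Rank sum = 10 + 3 + 8 + 9 + 7 + 11 + 4.5 = 52.5

52.5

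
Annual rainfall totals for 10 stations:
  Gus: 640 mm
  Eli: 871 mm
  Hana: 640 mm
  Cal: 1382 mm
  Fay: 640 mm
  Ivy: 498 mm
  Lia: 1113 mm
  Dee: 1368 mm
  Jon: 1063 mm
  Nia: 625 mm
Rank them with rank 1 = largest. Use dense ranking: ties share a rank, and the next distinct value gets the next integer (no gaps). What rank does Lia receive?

Sorted (descending): 1382, 1368, 1113, 1063, 871, 640, 640, 640, 625, 498
The 3 values of 640 share dense rank 6.
Remaining distinct values take the next consecutive integers.
Lia has value 1113 mm → rank 3.

3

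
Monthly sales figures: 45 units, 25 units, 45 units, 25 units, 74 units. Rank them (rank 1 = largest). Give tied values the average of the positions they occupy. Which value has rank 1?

74

Sorted (descending): 74, 45, 45, 25, 25
The 2 values of 45 occupy positions 2–3 → average rank (2+3)/2 = 2.5.
The 2 values of 25 occupy positions 4–5 → average rank (4+5)/2 = 4.5.
Rank 1 → value 74.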